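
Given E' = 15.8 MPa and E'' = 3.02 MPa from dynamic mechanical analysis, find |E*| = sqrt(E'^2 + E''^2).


|E*| = sqrt(E'^2 + E''^2)
= sqrt(15.8^2 + 3.02^2)
= sqrt(249.6400 + 9.1204)
= 16.086 MPa

16.086 MPa


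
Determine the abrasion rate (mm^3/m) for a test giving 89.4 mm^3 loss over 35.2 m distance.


Rate = volume_loss / distance
= 89.4 / 35.2
= 2.54 mm^3/m

2.54 mm^3/m


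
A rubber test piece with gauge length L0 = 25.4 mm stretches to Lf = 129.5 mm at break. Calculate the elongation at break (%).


Elongation = (Lf - L0) / L0 * 100
= (129.5 - 25.4) / 25.4 * 100
= 104.1 / 25.4 * 100
= 409.8%

409.8%


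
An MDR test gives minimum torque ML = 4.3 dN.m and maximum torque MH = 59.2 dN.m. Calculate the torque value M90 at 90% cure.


M90 = ML + 0.9 * (MH - ML)
M90 = 4.3 + 0.9 * (59.2 - 4.3)
M90 = 4.3 + 0.9 * 54.9
M90 = 53.71 dN.m

53.71 dN.m


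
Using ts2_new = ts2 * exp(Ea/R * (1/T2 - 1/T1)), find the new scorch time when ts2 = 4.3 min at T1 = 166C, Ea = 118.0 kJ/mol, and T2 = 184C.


Convert temperatures: T1 = 166 + 273.15 = 439.15 K, T2 = 184 + 273.15 = 457.15 K
ts2_new = 4.3 * exp(118000 / 8.314 * (1/457.15 - 1/439.15))
1/T2 - 1/T1 = -8.9660e-05
ts2_new = 1.2 min

1.2 min


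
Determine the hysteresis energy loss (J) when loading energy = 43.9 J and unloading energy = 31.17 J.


Hysteresis loss = loading - unloading
= 43.9 - 31.17
= 12.73 J

12.73 J


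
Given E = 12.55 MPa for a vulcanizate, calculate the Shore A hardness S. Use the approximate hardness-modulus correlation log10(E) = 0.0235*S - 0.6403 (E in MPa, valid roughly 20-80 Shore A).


log10(E) = 0.0235*S - 0.6403  =>  S = (log10(E) + 0.6403) / 0.0235
log10(12.55) = 1.098644
S = (1.098644 + 0.6403) / 0.0235 = 1.738944 / 0.0235
S = 74.0

Shore A = 74.0


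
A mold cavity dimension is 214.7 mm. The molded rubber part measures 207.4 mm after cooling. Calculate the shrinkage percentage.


Shrinkage = (mold - part) / mold * 100
= (214.7 - 207.4) / 214.7 * 100
= 7.3 / 214.7 * 100
= 3.4%

3.4%


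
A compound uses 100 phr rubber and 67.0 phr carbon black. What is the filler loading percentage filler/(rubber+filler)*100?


Filler % = filler / (rubber + filler) * 100
= 67.0 / (100 + 67.0) * 100
= 67.0 / 167.0 * 100
= 40.12%

40.12%


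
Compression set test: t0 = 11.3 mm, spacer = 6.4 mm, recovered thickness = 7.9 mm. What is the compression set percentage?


CS = (t0 - recovered) / (t0 - ts) * 100
= (11.3 - 7.9) / (11.3 - 6.4) * 100
= 3.4 / 4.9 * 100
= 69.4%

69.4%


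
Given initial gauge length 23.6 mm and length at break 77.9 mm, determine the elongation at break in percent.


Elongation = (Lf - L0) / L0 * 100
= (77.9 - 23.6) / 23.6 * 100
= 54.3 / 23.6 * 100
= 230.1%

230.1%


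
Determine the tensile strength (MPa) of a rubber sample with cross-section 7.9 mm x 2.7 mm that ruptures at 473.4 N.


Area = width * thickness = 7.9 * 2.7 = 21.33 mm^2
TS = force / area = 473.4 / 21.33 = 22.19 MPa

22.19 MPa


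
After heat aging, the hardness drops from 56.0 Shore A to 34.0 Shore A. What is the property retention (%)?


Retention = aged / original * 100
= 34.0 / 56.0 * 100
= 60.7%

60.7%


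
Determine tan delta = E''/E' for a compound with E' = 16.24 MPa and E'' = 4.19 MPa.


tan delta = E'' / E'
= 4.19 / 16.24
= 0.258

tan delta = 0.258


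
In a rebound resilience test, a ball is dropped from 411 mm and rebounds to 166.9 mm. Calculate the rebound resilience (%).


Resilience = h_rebound / h_drop * 100
= 166.9 / 411 * 100
= 40.6%

40.6%


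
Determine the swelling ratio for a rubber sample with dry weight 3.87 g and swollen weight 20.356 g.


Q = W_swollen / W_dry
Q = 20.356 / 3.87
Q = 5.26

Q = 5.26


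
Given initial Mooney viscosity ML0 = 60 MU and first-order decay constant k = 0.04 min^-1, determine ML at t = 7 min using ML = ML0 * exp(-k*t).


ML = ML0 * exp(-k * t)
ML = 60 * exp(-0.04 * 7)
ML = 60 * 0.7558
ML = 45.35 MU

45.35 MU


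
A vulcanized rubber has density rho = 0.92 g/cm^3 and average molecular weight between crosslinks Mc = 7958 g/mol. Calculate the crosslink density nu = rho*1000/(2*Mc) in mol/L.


nu = rho * 1000 / (2 * Mc)
nu = 0.92 * 1000 / (2 * 7958)
nu = 920.0 / 15916
nu = 0.0578 mol/L

0.0578 mol/L


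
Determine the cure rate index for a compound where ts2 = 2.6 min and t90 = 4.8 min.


CRI = 100 / (t90 - ts2)
= 100 / (4.8 - 2.6)
= 100 / 2.2
= 45.45 min^-1

45.45 min^-1


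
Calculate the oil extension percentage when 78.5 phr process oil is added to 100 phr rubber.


Oil % = oil / (100 + oil) * 100
= 78.5 / (100 + 78.5) * 100
= 78.5 / 178.5 * 100
= 43.98%

43.98%


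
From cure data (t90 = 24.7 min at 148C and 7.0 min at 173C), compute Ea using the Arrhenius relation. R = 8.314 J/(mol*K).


T1 = 421.15 K, T2 = 446.15 K
1/T1 - 1/T2 = 1.3305e-04
ln(t1/t2) = ln(24.7/7.0) = 1.2609
Ea = 8.314 * 1.2609 / 1.3305e-04 = 78789.0711 J/mol
Ea = 78.79 kJ/mol

78.79 kJ/mol


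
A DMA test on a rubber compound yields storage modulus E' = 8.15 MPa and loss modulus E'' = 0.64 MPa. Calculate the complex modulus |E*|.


|E*| = sqrt(E'^2 + E''^2)
= sqrt(8.15^2 + 0.64^2)
= sqrt(66.4225 + 0.4096)
= 8.175 MPa

8.175 MPa


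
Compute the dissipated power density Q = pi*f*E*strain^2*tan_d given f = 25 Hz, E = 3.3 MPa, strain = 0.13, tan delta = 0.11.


Q = pi * f * E * strain^2 * tan_d
= pi * 25 * 3.3 * 0.13^2 * 0.11
= pi * 25 * 3.3 * 0.0169 * 0.11
= 0.4818

Q = 0.4818


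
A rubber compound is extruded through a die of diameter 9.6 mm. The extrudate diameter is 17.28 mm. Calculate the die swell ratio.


Die swell ratio = D_extrudate / D_die
= 17.28 / 9.6
= 1.8

Die swell = 1.8


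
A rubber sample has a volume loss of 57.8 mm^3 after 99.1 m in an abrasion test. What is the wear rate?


Rate = volume_loss / distance
= 57.8 / 99.1
= 0.583 mm^3/m

0.583 mm^3/m


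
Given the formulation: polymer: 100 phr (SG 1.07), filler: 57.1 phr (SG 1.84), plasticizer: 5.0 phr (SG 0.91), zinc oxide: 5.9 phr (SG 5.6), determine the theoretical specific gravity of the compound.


Sum of weights = 168.0
Volume contributions:
  polymer: 100/1.07 = 93.4579
  filler: 57.1/1.84 = 31.0326
  plasticizer: 5.0/0.91 = 5.4945
  zinc oxide: 5.9/5.6 = 1.0536
Sum of volumes = 131.0386
SG = 168.0 / 131.0386 = 1.282

SG = 1.282


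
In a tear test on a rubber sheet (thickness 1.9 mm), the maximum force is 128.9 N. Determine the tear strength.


Tear strength = force / thickness
= 128.9 / 1.9
= 67.84 N/mm

67.84 N/mm


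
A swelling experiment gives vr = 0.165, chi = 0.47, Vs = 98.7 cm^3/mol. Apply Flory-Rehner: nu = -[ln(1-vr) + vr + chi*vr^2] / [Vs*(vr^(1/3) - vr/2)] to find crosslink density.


ln(1 - vr) = ln(1 - 0.165) = -0.1803
Numerator = -((-0.1803) + 0.165 + 0.47 * 0.165^2) = 0.0025
Denominator = 98.7 * (0.165^(1/3) - 0.165/2) = 45.9923
nu = 0.0025 / 45.9923 = 5.4961e-05 mol/cm^3

5.4961e-05 mol/cm^3


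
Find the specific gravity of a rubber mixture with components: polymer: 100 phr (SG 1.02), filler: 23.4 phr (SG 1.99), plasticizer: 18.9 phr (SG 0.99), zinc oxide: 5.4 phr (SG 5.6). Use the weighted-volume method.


Sum of weights = 147.7
Volume contributions:
  polymer: 100/1.02 = 98.0392
  filler: 23.4/1.99 = 11.7588
  plasticizer: 18.9/0.99 = 19.0909
  zinc oxide: 5.4/5.6 = 0.9643
Sum of volumes = 129.8532
SG = 147.7 / 129.8532 = 1.137

SG = 1.137


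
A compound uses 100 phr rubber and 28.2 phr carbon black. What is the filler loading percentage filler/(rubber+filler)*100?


Filler % = filler / (rubber + filler) * 100
= 28.2 / (100 + 28.2) * 100
= 28.2 / 128.2 * 100
= 22.0%

22.0%


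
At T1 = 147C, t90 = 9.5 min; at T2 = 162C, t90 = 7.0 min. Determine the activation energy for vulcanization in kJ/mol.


T1 = 420.15 K, T2 = 435.15 K
1/T1 - 1/T2 = 8.2044e-05
ln(t1/t2) = ln(9.5/7.0) = 0.3054
Ea = 8.314 * 0.3054 / 8.2044e-05 = 30946.0379 J/mol
Ea = 30.95 kJ/mol

30.95 kJ/mol


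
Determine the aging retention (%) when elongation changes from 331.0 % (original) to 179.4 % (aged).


Retention = aged / original * 100
= 179.4 / 331.0 * 100
= 54.2%

54.2%


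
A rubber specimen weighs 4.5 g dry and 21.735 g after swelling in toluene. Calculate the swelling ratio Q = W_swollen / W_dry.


Q = W_swollen / W_dry
Q = 21.735 / 4.5
Q = 4.83

Q = 4.83


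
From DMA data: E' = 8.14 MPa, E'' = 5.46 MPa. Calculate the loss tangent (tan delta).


tan delta = E'' / E'
= 5.46 / 8.14
= 0.6708

tan delta = 0.6708


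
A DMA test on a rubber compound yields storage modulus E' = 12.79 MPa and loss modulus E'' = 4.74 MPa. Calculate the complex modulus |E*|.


|E*| = sqrt(E'^2 + E''^2)
= sqrt(12.79^2 + 4.74^2)
= sqrt(163.5841 + 22.4676)
= 13.64 MPa

13.64 MPa


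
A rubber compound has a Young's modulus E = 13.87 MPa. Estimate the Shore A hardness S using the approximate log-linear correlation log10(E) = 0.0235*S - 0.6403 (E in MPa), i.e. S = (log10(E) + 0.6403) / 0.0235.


log10(E) = 0.0235*S - 0.6403  =>  S = (log10(E) + 0.6403) / 0.0235
log10(13.87) = 1.142076
S = (1.142076 + 0.6403) / 0.0235 = 1.782376 / 0.0235
S = 75.8

Shore A = 75.8


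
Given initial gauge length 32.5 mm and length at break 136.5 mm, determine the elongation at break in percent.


Elongation = (Lf - L0) / L0 * 100
= (136.5 - 32.5) / 32.5 * 100
= 104.0 / 32.5 * 100
= 320.0%

320.0%


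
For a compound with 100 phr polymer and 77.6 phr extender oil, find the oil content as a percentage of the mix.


Oil % = oil / (100 + oil) * 100
= 77.6 / (100 + 77.6) * 100
= 77.6 / 177.6 * 100
= 43.69%

43.69%


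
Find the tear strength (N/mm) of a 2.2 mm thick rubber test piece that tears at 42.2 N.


Tear strength = force / thickness
= 42.2 / 2.2
= 19.18 N/mm

19.18 N/mm


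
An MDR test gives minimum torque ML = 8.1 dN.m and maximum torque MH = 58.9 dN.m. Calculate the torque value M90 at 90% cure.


M90 = ML + 0.9 * (MH - ML)
M90 = 8.1 + 0.9 * (58.9 - 8.1)
M90 = 8.1 + 0.9 * 50.8
M90 = 53.82 dN.m

53.82 dN.m


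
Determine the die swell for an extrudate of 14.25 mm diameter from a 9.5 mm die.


Die swell ratio = D_extrudate / D_die
= 14.25 / 9.5
= 1.5

Die swell = 1.5


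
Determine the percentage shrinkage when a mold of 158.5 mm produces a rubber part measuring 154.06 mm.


Shrinkage = (mold - part) / mold * 100
= (158.5 - 154.06) / 158.5 * 100
= 4.44 / 158.5 * 100
= 2.8%

2.8%


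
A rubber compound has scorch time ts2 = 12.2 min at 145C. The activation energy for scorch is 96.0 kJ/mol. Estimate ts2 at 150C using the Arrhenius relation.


Convert temperatures: T1 = 145 + 273.15 = 418.15 K, T2 = 150 + 273.15 = 423.15 K
ts2_new = 12.2 * exp(96000 / 8.314 * (1/423.15 - 1/418.15))
1/T2 - 1/T1 = -2.8258e-05
ts2_new = 8.8 min

8.8 min


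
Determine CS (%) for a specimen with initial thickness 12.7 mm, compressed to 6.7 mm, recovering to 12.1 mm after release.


CS = (t0 - recovered) / (t0 - ts) * 100
= (12.7 - 12.1) / (12.7 - 6.7) * 100
= 0.6 / 6.0 * 100
= 10.0%

10.0%


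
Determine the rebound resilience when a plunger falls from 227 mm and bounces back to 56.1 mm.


Resilience = h_rebound / h_drop * 100
= 56.1 / 227 * 100
= 24.7%

24.7%


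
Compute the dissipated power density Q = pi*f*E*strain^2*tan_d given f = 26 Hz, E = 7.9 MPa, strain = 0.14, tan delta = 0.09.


Q = pi * f * E * strain^2 * tan_d
= pi * 26 * 7.9 * 0.14^2 * 0.09
= pi * 26 * 7.9 * 0.0196 * 0.09
= 1.1383

Q = 1.1383


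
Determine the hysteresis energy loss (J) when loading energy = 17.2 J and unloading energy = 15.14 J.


Hysteresis loss = loading - unloading
= 17.2 - 15.14
= 2.06 J

2.06 J


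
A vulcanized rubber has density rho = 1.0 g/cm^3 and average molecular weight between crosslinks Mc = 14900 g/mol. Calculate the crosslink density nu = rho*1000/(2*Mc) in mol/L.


nu = rho * 1000 / (2 * Mc)
nu = 1.0 * 1000 / (2 * 14900)
nu = 1000.0 / 29800
nu = 0.0336 mol/L

0.0336 mol/L


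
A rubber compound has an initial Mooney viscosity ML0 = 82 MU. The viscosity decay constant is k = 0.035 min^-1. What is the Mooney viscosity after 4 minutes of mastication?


ML = ML0 * exp(-k * t)
ML = 82 * exp(-0.035 * 4)
ML = 82 * 0.8694
ML = 71.29 MU

71.29 MU


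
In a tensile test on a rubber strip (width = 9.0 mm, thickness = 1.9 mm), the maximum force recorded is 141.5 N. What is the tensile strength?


Area = width * thickness = 9.0 * 1.9 = 17.1 mm^2
TS = force / area = 141.5 / 17.1 = 8.27 MPa

8.27 MPa


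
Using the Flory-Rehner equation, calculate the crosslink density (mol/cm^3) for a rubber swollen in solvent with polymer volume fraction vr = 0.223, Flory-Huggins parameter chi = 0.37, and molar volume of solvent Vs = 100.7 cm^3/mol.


ln(1 - vr) = ln(1 - 0.223) = -0.2523
Numerator = -((-0.2523) + 0.223 + 0.37 * 0.223^2) = 0.0109
Denominator = 100.7 * (0.223^(1/3) - 0.223/2) = 49.8377
nu = 0.0109 / 49.8377 = 2.1901e-04 mol/cm^3

2.1901e-04 mol/cm^3


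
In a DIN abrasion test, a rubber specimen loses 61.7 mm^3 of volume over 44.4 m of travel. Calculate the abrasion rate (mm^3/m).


Rate = volume_loss / distance
= 61.7 / 44.4
= 1.39 mm^3/m

1.39 mm^3/m


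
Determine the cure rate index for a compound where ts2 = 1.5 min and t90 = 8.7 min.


CRI = 100 / (t90 - ts2)
= 100 / (8.7 - 1.5)
= 100 / 7.2
= 13.89 min^-1

13.89 min^-1


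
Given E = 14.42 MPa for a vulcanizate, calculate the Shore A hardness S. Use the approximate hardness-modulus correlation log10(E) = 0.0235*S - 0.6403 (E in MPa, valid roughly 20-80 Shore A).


log10(E) = 0.0235*S - 0.6403  =>  S = (log10(E) + 0.6403) / 0.0235
log10(14.42) = 1.158965
S = (1.158965 + 0.6403) / 0.0235 = 1.799265 / 0.0235
S = 76.6

Shore A = 76.6


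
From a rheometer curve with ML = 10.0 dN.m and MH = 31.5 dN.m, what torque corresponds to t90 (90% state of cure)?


M90 = ML + 0.9 * (MH - ML)
M90 = 10.0 + 0.9 * (31.5 - 10.0)
M90 = 10.0 + 0.9 * 21.5
M90 = 29.35 dN.m

29.35 dN.m


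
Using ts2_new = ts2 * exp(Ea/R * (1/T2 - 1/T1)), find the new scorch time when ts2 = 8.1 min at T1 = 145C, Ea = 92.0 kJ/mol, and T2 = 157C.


Convert temperatures: T1 = 145 + 273.15 = 418.15 K, T2 = 157 + 273.15 = 430.15 K
ts2_new = 8.1 * exp(92000 / 8.314 * (1/430.15 - 1/418.15))
1/T2 - 1/T1 = -6.6716e-05
ts2_new = 3.87 min

3.87 min


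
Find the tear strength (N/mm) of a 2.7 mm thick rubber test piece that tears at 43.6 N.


Tear strength = force / thickness
= 43.6 / 2.7
= 16.15 N/mm

16.15 N/mm


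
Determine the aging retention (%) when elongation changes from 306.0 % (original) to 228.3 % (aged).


Retention = aged / original * 100
= 228.3 / 306.0 * 100
= 74.6%

74.6%


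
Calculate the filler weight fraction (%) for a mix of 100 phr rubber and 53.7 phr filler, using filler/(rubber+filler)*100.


Filler % = filler / (rubber + filler) * 100
= 53.7 / (100 + 53.7) * 100
= 53.7 / 153.7 * 100
= 34.94%

34.94%


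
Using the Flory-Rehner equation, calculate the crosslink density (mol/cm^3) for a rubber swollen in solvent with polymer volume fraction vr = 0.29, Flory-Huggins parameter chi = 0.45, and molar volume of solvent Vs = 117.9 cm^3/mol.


ln(1 - vr) = ln(1 - 0.29) = -0.3425
Numerator = -((-0.3425) + 0.29 + 0.45 * 0.29^2) = 0.0146
Denominator = 117.9 * (0.29^(1/3) - 0.29/2) = 60.9438
nu = 0.0146 / 60.9438 = 2.4031e-04 mol/cm^3

2.4031e-04 mol/cm^3


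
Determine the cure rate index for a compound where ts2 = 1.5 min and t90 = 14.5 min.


CRI = 100 / (t90 - ts2)
= 100 / (14.5 - 1.5)
= 100 / 13.0
= 7.69 min^-1

7.69 min^-1


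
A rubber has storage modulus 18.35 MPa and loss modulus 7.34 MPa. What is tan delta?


tan delta = E'' / E'
= 7.34 / 18.35
= 0.4

tan delta = 0.4


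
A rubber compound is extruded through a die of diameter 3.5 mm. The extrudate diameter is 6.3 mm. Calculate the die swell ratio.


Die swell ratio = D_extrudate / D_die
= 6.3 / 3.5
= 1.8

Die swell = 1.8


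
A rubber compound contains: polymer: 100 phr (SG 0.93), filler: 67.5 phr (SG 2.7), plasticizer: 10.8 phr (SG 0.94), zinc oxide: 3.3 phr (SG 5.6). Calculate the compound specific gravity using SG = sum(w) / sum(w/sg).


Sum of weights = 181.6
Volume contributions:
  polymer: 100/0.93 = 107.5269
  filler: 67.5/2.7 = 25.0000
  plasticizer: 10.8/0.94 = 11.4894
  zinc oxide: 3.3/5.6 = 0.5893
Sum of volumes = 144.6055
SG = 181.6 / 144.6055 = 1.256

SG = 1.256


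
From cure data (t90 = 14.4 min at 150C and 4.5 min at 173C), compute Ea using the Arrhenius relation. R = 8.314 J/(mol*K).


T1 = 423.15 K, T2 = 446.15 K
1/T1 - 1/T2 = 1.2183e-04
ln(t1/t2) = ln(14.4/4.5) = 1.1632
Ea = 8.314 * 1.1632 / 1.2183e-04 = 79376.7757 J/mol
Ea = 79.38 kJ/mol

79.38 kJ/mol


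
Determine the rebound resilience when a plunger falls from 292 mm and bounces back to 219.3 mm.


Resilience = h_rebound / h_drop * 100
= 219.3 / 292 * 100
= 75.1%

75.1%


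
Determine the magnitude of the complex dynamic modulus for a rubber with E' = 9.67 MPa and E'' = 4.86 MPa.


|E*| = sqrt(E'^2 + E''^2)
= sqrt(9.67^2 + 4.86^2)
= sqrt(93.5089 + 23.6196)
= 10.823 MPa

10.823 MPa


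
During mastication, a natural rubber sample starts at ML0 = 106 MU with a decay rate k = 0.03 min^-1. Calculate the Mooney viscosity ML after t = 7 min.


ML = ML0 * exp(-k * t)
ML = 106 * exp(-0.03 * 7)
ML = 106 * 0.8106
ML = 85.92 MU

85.92 MU


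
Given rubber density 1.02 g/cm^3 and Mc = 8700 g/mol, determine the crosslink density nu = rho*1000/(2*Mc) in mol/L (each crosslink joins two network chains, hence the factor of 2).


nu = rho * 1000 / (2 * Mc)
nu = 1.02 * 1000 / (2 * 8700)
nu = 1020.0 / 17400
nu = 0.0586 mol/L

0.0586 mol/L


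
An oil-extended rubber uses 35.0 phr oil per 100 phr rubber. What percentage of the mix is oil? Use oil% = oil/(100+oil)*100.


Oil % = oil / (100 + oil) * 100
= 35.0 / (100 + 35.0) * 100
= 35.0 / 135.0 * 100
= 25.93%

25.93%


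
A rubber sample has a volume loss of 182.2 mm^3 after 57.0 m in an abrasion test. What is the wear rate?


Rate = volume_loss / distance
= 182.2 / 57.0
= 3.196 mm^3/m

3.196 mm^3/m


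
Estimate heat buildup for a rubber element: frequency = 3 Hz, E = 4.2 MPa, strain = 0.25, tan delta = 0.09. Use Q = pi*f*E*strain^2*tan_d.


Q = pi * f * E * strain^2 * tan_d
= pi * 3 * 4.2 * 0.25^2 * 0.09
= pi * 3 * 4.2 * 0.0625 * 0.09
= 0.2227

Q = 0.2227


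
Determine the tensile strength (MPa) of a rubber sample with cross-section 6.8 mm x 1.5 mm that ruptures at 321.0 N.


Area = width * thickness = 6.8 * 1.5 = 10.2 mm^2
TS = force / area = 321.0 / 10.2 = 31.47 MPa

31.47 MPa


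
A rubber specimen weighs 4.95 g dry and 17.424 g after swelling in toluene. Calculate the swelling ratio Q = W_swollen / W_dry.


Q = W_swollen / W_dry
Q = 17.424 / 4.95
Q = 3.52

Q = 3.52


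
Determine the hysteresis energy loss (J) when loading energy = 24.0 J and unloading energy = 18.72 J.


Hysteresis loss = loading - unloading
= 24.0 - 18.72
= 5.28 J

5.28 J


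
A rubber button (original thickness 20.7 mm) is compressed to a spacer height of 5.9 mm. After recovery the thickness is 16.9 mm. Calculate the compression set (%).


CS = (t0 - recovered) / (t0 - ts) * 100
= (20.7 - 16.9) / (20.7 - 5.9) * 100
= 3.8 / 14.8 * 100
= 25.7%

25.7%


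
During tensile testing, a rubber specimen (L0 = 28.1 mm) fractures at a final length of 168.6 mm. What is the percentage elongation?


Elongation = (Lf - L0) / L0 * 100
= (168.6 - 28.1) / 28.1 * 100
= 140.5 / 28.1 * 100
= 500.0%

500.0%


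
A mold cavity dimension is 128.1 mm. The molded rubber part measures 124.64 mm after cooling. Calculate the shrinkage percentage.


Shrinkage = (mold - part) / mold * 100
= (128.1 - 124.64) / 128.1 * 100
= 3.46 / 128.1 * 100
= 2.7%

2.7%


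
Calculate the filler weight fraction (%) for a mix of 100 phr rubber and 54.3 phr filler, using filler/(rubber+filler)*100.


Filler % = filler / (rubber + filler) * 100
= 54.3 / (100 + 54.3) * 100
= 54.3 / 154.3 * 100
= 35.19%

35.19%


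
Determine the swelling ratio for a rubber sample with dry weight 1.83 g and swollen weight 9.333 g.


Q = W_swollen / W_dry
Q = 9.333 / 1.83
Q = 5.1

Q = 5.1


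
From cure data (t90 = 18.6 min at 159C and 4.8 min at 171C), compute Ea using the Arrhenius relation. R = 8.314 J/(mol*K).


T1 = 432.15 K, T2 = 444.15 K
1/T1 - 1/T2 = 6.2520e-05
ln(t1/t2) = ln(18.6/4.8) = 1.3545
Ea = 8.314 * 1.3545 / 6.2520e-05 = 180130.2318 J/mol
Ea = 180.13 kJ/mol

180.13 kJ/mol


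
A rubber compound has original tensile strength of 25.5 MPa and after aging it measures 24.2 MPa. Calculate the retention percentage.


Retention = aged / original * 100
= 24.2 / 25.5 * 100
= 94.9%

94.9%


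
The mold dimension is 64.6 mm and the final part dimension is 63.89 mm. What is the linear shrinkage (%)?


Shrinkage = (mold - part) / mold * 100
= (64.6 - 63.89) / 64.6 * 100
= 0.71 / 64.6 * 100
= 1.1%

1.1%


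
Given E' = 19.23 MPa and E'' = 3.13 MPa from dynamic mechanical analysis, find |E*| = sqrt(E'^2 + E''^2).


|E*| = sqrt(E'^2 + E''^2)
= sqrt(19.23^2 + 3.13^2)
= sqrt(369.7929 + 9.7969)
= 19.483 MPa

19.483 MPa


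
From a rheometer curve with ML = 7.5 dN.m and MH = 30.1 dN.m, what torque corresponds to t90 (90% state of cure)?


M90 = ML + 0.9 * (MH - ML)
M90 = 7.5 + 0.9 * (30.1 - 7.5)
M90 = 7.5 + 0.9 * 22.6
M90 = 27.84 dN.m

27.84 dN.m


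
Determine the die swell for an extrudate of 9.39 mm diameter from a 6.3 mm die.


Die swell ratio = D_extrudate / D_die
= 9.39 / 6.3
= 1.49

Die swell = 1.49


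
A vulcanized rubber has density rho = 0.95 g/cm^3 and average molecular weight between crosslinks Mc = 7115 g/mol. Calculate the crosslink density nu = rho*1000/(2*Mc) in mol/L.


nu = rho * 1000 / (2 * Mc)
nu = 0.95 * 1000 / (2 * 7115)
nu = 950.0 / 14230
nu = 0.0668 mol/L

0.0668 mol/L


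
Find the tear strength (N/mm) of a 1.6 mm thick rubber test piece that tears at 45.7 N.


Tear strength = force / thickness
= 45.7 / 1.6
= 28.56 N/mm

28.56 N/mm


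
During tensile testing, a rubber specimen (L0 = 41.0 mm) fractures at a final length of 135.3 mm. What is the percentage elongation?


Elongation = (Lf - L0) / L0 * 100
= (135.3 - 41.0) / 41.0 * 100
= 94.3 / 41.0 * 100
= 230.0%

230.0%


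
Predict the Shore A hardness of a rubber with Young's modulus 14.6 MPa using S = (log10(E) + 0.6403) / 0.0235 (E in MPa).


log10(E) = 0.0235*S - 0.6403  =>  S = (log10(E) + 0.6403) / 0.0235
log10(14.6) = 1.164353
S = (1.164353 + 0.6403) / 0.0235 = 1.804653 / 0.0235
S = 76.8

Shore A = 76.8


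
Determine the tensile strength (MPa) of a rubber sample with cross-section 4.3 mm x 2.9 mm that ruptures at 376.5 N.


Area = width * thickness = 4.3 * 2.9 = 12.47 mm^2
TS = force / area = 376.5 / 12.47 = 30.19 MPa

30.19 MPa


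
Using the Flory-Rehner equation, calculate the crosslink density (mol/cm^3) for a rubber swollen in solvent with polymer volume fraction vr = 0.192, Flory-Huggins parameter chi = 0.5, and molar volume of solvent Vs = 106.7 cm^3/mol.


ln(1 - vr) = ln(1 - 0.192) = -0.2132
Numerator = -((-0.2132) + 0.192 + 0.5 * 0.192^2) = 0.0028
Denominator = 106.7 * (0.192^(1/3) - 0.192/2) = 51.3120
nu = 0.0028 / 51.3120 = 5.3812e-05 mol/cm^3

5.3812e-05 mol/cm^3


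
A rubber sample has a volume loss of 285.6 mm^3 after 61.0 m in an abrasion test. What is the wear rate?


Rate = volume_loss / distance
= 285.6 / 61.0
= 4.682 mm^3/m

4.682 mm^3/m


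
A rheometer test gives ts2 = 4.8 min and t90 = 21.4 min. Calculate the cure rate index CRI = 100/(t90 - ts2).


CRI = 100 / (t90 - ts2)
= 100 / (21.4 - 4.8)
= 100 / 16.6
= 6.02 min^-1

6.02 min^-1


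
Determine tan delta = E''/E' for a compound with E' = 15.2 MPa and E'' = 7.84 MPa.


tan delta = E'' / E'
= 7.84 / 15.2
= 0.5158

tan delta = 0.5158


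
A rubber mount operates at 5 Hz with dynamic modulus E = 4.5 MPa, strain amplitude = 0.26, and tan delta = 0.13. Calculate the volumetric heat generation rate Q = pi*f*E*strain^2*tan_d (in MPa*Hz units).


Q = pi * f * E * strain^2 * tan_d
= pi * 5 * 4.5 * 0.26^2 * 0.13
= pi * 5 * 4.5 * 0.0676 * 0.13
= 0.6212

Q = 0.6212


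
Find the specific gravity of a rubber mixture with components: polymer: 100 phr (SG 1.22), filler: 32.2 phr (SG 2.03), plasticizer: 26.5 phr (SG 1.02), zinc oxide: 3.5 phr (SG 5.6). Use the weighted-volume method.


Sum of weights = 162.2
Volume contributions:
  polymer: 100/1.22 = 81.9672
  filler: 32.2/2.03 = 15.8621
  plasticizer: 26.5/1.02 = 25.9804
  zinc oxide: 3.5/5.6 = 0.6250
Sum of volumes = 124.4347
SG = 162.2 / 124.4347 = 1.303

SG = 1.303


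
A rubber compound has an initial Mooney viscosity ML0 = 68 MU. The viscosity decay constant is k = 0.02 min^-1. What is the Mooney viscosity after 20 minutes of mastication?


ML = ML0 * exp(-k * t)
ML = 68 * exp(-0.02 * 20)
ML = 68 * 0.6703
ML = 45.58 MU

45.58 MU


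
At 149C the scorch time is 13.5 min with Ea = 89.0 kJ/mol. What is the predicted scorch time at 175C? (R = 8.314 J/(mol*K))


Convert temperatures: T1 = 149 + 273.15 = 422.15 K, T2 = 175 + 273.15 = 448.15 K
ts2_new = 13.5 * exp(89000 / 8.314 * (1/448.15 - 1/422.15))
1/T2 - 1/T1 = -1.3743e-04
ts2_new = 3.1 min

3.1 min


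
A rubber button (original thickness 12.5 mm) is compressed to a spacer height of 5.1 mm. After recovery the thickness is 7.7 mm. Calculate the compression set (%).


CS = (t0 - recovered) / (t0 - ts) * 100
= (12.5 - 7.7) / (12.5 - 5.1) * 100
= 4.8 / 7.4 * 100
= 64.9%

64.9%


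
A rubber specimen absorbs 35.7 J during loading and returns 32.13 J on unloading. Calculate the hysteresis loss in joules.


Hysteresis loss = loading - unloading
= 35.7 - 32.13
= 3.57 J

3.57 J


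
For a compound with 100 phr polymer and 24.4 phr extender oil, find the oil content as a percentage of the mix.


Oil % = oil / (100 + oil) * 100
= 24.4 / (100 + 24.4) * 100
= 24.4 / 124.4 * 100
= 19.61%

19.61%


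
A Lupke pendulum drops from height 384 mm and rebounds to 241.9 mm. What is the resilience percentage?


Resilience = h_rebound / h_drop * 100
= 241.9 / 384 * 100
= 63.0%

63.0%


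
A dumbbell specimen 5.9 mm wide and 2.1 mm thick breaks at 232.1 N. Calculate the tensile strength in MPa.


Area = width * thickness = 5.9 * 2.1 = 12.39 mm^2
TS = force / area = 232.1 / 12.39 = 18.73 MPa

18.73 MPa


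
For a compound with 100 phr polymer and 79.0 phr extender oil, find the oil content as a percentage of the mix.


Oil % = oil / (100 + oil) * 100
= 79.0 / (100 + 79.0) * 100
= 79.0 / 179.0 * 100
= 44.13%

44.13%


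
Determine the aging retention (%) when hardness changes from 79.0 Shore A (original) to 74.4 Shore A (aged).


Retention = aged / original * 100
= 74.4 / 79.0 * 100
= 94.2%

94.2%


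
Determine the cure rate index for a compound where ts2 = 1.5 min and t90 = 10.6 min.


CRI = 100 / (t90 - ts2)
= 100 / (10.6 - 1.5)
= 100 / 9.1
= 10.99 min^-1

10.99 min^-1


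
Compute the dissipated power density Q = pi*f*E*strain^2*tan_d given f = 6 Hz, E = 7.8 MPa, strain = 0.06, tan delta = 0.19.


Q = pi * f * E * strain^2 * tan_d
= pi * 6 * 7.8 * 0.06^2 * 0.19
= pi * 6 * 7.8 * 0.0036 * 0.19
= 0.1006

Q = 0.1006


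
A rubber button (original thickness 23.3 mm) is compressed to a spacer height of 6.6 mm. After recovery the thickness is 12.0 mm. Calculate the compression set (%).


CS = (t0 - recovered) / (t0 - ts) * 100
= (23.3 - 12.0) / (23.3 - 6.6) * 100
= 11.3 / 16.7 * 100
= 67.7%

67.7%


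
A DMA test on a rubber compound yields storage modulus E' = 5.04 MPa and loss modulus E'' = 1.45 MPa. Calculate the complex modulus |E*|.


|E*| = sqrt(E'^2 + E''^2)
= sqrt(5.04^2 + 1.45^2)
= sqrt(25.4016 + 2.1025)
= 5.244 MPa

5.244 MPa


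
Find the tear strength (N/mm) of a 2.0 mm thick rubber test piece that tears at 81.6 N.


Tear strength = force / thickness
= 81.6 / 2.0
= 40.8 N/mm

40.8 N/mm


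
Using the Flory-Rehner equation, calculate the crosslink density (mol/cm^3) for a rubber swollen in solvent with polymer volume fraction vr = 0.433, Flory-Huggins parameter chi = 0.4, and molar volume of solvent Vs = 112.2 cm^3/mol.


ln(1 - vr) = ln(1 - 0.433) = -0.5674
Numerator = -((-0.5674) + 0.433 + 0.4 * 0.433^2) = 0.0594
Denominator = 112.2 * (0.433^(1/3) - 0.433/2) = 60.5920
nu = 0.0594 / 60.5920 = 9.8033e-04 mol/cm^3

9.8033e-04 mol/cm^3


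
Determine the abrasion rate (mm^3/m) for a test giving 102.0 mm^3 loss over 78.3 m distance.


Rate = volume_loss / distance
= 102.0 / 78.3
= 1.303 mm^3/m

1.303 mm^3/m


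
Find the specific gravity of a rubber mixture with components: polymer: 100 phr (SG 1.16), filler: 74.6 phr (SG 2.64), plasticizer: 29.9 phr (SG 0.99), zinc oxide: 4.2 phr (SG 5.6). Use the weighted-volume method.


Sum of weights = 208.7
Volume contributions:
  polymer: 100/1.16 = 86.2069
  filler: 74.6/2.64 = 28.2576
  plasticizer: 29.9/0.99 = 30.2020
  zinc oxide: 4.2/5.6 = 0.7500
Sum of volumes = 145.4165
SG = 208.7 / 145.4165 = 1.435

SG = 1.435


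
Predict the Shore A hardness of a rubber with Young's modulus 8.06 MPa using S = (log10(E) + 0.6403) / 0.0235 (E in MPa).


log10(E) = 0.0235*S - 0.6403  =>  S = (log10(E) + 0.6403) / 0.0235
log10(8.06) = 0.906335
S = (0.906335 + 0.6403) / 0.0235 = 1.546635 / 0.0235
S = 65.8

Shore A = 65.8


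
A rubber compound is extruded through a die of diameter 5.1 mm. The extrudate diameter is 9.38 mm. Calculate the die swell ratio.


Die swell ratio = D_extrudate / D_die
= 9.38 / 5.1
= 1.839

Die swell = 1.839


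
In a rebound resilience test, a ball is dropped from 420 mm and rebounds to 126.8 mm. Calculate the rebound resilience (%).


Resilience = h_rebound / h_drop * 100
= 126.8 / 420 * 100
= 30.2%

30.2%


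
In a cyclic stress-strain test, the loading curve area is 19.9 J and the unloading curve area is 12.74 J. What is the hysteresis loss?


Hysteresis loss = loading - unloading
= 19.9 - 12.74
= 7.16 J

7.16 J


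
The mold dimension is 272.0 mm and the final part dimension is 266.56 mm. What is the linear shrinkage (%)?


Shrinkage = (mold - part) / mold * 100
= (272.0 - 266.56) / 272.0 * 100
= 5.44 / 272.0 * 100
= 2.0%

2.0%


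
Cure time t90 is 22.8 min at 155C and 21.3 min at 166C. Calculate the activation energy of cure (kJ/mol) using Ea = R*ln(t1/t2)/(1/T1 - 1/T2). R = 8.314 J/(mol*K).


T1 = 428.15 K, T2 = 439.15 K
1/T1 - 1/T2 = 5.8504e-05
ln(t1/t2) = ln(22.8/21.3) = 0.0681
Ea = 8.314 * 0.0681 / 5.8504e-05 = 9671.1118 J/mol
Ea = 9.67 kJ/mol

9.67 kJ/mol


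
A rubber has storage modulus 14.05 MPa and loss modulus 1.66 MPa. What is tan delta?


tan delta = E'' / E'
= 1.66 / 14.05
= 0.1181

tan delta = 0.1181


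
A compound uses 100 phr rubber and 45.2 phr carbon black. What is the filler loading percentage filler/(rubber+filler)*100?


Filler % = filler / (rubber + filler) * 100
= 45.2 / (100 + 45.2) * 100
= 45.2 / 145.2 * 100
= 31.13%

31.13%


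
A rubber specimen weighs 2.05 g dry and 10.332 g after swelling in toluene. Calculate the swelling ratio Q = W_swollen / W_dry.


Q = W_swollen / W_dry
Q = 10.332 / 2.05
Q = 5.04

Q = 5.04


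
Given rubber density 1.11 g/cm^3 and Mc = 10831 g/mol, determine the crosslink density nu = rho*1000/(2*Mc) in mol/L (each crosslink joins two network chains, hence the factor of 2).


nu = rho * 1000 / (2 * Mc)
nu = 1.11 * 1000 / (2 * 10831)
nu = 1110.0 / 21662
nu = 0.0512 mol/L

0.0512 mol/L


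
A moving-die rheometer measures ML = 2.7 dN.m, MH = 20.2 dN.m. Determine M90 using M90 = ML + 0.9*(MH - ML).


M90 = ML + 0.9 * (MH - ML)
M90 = 2.7 + 0.9 * (20.2 - 2.7)
M90 = 2.7 + 0.9 * 17.5
M90 = 18.45 dN.m

18.45 dN.m


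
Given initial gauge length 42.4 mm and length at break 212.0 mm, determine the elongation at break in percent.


Elongation = (Lf - L0) / L0 * 100
= (212.0 - 42.4) / 42.4 * 100
= 169.6 / 42.4 * 100
= 400.0%

400.0%


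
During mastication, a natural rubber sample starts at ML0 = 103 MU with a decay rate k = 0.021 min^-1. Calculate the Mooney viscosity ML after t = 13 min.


ML = ML0 * exp(-k * t)
ML = 103 * exp(-0.021 * 13)
ML = 103 * 0.7611
ML = 78.39 MU

78.39 MU


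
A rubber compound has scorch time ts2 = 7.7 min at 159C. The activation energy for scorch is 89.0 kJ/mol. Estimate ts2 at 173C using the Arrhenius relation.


Convert temperatures: T1 = 159 + 273.15 = 432.15 K, T2 = 173 + 273.15 = 446.15 K
ts2_new = 7.7 * exp(89000 / 8.314 * (1/446.15 - 1/432.15))
1/T2 - 1/T1 = -7.2613e-05
ts2_new = 3.54 min

3.54 min


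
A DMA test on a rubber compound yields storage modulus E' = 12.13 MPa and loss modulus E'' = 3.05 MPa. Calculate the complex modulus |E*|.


|E*| = sqrt(E'^2 + E''^2)
= sqrt(12.13^2 + 3.05^2)
= sqrt(147.1369 + 9.3025)
= 12.508 MPa

12.508 MPa


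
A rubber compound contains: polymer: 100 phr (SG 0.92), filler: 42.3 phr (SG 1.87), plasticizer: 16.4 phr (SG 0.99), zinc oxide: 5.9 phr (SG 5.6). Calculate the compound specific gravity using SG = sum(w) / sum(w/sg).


Sum of weights = 164.6
Volume contributions:
  polymer: 100/0.92 = 108.6957
  filler: 42.3/1.87 = 22.6203
  plasticizer: 16.4/0.99 = 16.5657
  zinc oxide: 5.9/5.6 = 1.0536
Sum of volumes = 148.9352
SG = 164.6 / 148.9352 = 1.105

SG = 1.105


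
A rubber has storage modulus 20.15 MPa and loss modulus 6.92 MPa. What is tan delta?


tan delta = E'' / E'
= 6.92 / 20.15
= 0.3434

tan delta = 0.3434


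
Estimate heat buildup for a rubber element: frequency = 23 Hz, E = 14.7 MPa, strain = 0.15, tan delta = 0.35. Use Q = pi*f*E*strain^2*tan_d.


Q = pi * f * E * strain^2 * tan_d
= pi * 23 * 14.7 * 0.15^2 * 0.35
= pi * 23 * 14.7 * 0.0225 * 0.35
= 8.3646

Q = 8.3646


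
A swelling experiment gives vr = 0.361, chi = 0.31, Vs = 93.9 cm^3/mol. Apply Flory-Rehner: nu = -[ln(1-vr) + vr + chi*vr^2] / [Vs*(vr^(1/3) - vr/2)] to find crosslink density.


ln(1 - vr) = ln(1 - 0.361) = -0.4479
Numerator = -((-0.4479) + 0.361 + 0.31 * 0.361^2) = 0.0465
Denominator = 93.9 * (0.361^(1/3) - 0.361/2) = 49.9113
nu = 0.0465 / 49.9113 = 9.3068e-04 mol/cm^3

9.3068e-04 mol/cm^3


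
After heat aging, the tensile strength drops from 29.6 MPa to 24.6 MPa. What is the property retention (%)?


Retention = aged / original * 100
= 24.6 / 29.6 * 100
= 83.1%

83.1%


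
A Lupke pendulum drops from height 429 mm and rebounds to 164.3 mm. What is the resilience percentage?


Resilience = h_rebound / h_drop * 100
= 164.3 / 429 * 100
= 38.3%

38.3%


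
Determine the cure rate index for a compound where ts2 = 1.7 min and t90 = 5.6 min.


CRI = 100 / (t90 - ts2)
= 100 / (5.6 - 1.7)
= 100 / 3.9
= 25.64 min^-1

25.64 min^-1


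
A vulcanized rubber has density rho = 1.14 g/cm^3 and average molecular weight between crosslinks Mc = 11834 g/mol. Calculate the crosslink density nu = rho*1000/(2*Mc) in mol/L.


nu = rho * 1000 / (2 * Mc)
nu = 1.14 * 1000 / (2 * 11834)
nu = 1140.0 / 23668
nu = 0.0482 mol/L

0.0482 mol/L


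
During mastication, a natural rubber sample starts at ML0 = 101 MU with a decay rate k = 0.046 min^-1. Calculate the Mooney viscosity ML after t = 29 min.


ML = ML0 * exp(-k * t)
ML = 101 * exp(-0.046 * 29)
ML = 101 * 0.2634
ML = 26.61 MU

26.61 MU


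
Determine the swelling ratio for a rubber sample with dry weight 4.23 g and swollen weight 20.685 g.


Q = W_swollen / W_dry
Q = 20.685 / 4.23
Q = 4.89

Q = 4.89


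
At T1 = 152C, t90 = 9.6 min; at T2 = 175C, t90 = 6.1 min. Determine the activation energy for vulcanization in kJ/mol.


T1 = 425.15 K, T2 = 448.15 K
1/T1 - 1/T2 = 1.2072e-04
ln(t1/t2) = ln(9.6/6.1) = 0.4535
Ea = 8.314 * 0.4535 / 1.2072e-04 = 31232.0487 J/mol
Ea = 31.23 kJ/mol

31.23 kJ/mol


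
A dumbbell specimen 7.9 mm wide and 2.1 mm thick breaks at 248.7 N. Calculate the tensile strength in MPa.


Area = width * thickness = 7.9 * 2.1 = 16.59 mm^2
TS = force / area = 248.7 / 16.59 = 14.99 MPa

14.99 MPa


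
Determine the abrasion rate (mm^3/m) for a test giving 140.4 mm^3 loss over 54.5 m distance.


Rate = volume_loss / distance
= 140.4 / 54.5
= 2.576 mm^3/m

2.576 mm^3/m


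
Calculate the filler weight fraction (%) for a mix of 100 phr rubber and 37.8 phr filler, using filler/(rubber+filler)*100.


Filler % = filler / (rubber + filler) * 100
= 37.8 / (100 + 37.8) * 100
= 37.8 / 137.8 * 100
= 27.43%

27.43%


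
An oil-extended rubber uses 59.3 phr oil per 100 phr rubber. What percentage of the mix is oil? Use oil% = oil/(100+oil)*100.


Oil % = oil / (100 + oil) * 100
= 59.3 / (100 + 59.3) * 100
= 59.3 / 159.3 * 100
= 37.23%

37.23%


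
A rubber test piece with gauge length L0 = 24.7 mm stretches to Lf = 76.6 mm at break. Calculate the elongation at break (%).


Elongation = (Lf - L0) / L0 * 100
= (76.6 - 24.7) / 24.7 * 100
= 51.9 / 24.7 * 100
= 210.1%

210.1%


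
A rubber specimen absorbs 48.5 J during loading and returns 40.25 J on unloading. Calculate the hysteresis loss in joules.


Hysteresis loss = loading - unloading
= 48.5 - 40.25
= 8.25 J

8.25 J


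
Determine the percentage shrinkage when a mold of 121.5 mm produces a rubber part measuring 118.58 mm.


Shrinkage = (mold - part) / mold * 100
= (121.5 - 118.58) / 121.5 * 100
= 2.92 / 121.5 * 100
= 2.4%

2.4%


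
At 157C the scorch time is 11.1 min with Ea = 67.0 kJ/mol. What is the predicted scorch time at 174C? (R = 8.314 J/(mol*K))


Convert temperatures: T1 = 157 + 273.15 = 430.15 K, T2 = 174 + 273.15 = 447.15 K
ts2_new = 11.1 * exp(67000 / 8.314 * (1/447.15 - 1/430.15))
1/T2 - 1/T1 = -8.8384e-05
ts2_new = 5.44 min

5.44 min


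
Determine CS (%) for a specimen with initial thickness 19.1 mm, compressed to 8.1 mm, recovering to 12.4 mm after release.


CS = (t0 - recovered) / (t0 - ts) * 100
= (19.1 - 12.4) / (19.1 - 8.1) * 100
= 6.7 / 11.0 * 100
= 60.9%

60.9%


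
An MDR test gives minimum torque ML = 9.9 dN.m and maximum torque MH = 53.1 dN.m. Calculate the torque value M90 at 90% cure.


M90 = ML + 0.9 * (MH - ML)
M90 = 9.9 + 0.9 * (53.1 - 9.9)
M90 = 9.9 + 0.9 * 43.2
M90 = 48.78 dN.m

48.78 dN.m


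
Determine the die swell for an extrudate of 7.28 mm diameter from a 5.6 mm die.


Die swell ratio = D_extrudate / D_die
= 7.28 / 5.6
= 1.3

Die swell = 1.3


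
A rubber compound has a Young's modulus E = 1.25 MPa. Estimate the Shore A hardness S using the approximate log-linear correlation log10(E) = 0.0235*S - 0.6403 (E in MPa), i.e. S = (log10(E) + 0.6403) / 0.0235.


log10(E) = 0.0235*S - 0.6403  =>  S = (log10(E) + 0.6403) / 0.0235
log10(1.25) = 0.096910
S = (0.096910 + 0.6403) / 0.0235 = 0.737210 / 0.0235
S = 31.4

Shore A = 31.4


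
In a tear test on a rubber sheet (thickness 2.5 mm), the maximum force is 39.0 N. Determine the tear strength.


Tear strength = force / thickness
= 39.0 / 2.5
= 15.6 N/mm

15.6 N/mm


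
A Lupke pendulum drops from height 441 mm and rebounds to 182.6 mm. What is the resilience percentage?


Resilience = h_rebound / h_drop * 100
= 182.6 / 441 * 100
= 41.4%

41.4%


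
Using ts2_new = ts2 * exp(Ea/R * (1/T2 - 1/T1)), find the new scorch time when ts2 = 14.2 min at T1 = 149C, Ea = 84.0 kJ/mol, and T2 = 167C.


Convert temperatures: T1 = 149 + 273.15 = 422.15 K, T2 = 167 + 273.15 = 440.15 K
ts2_new = 14.2 * exp(84000 / 8.314 * (1/440.15 - 1/422.15))
1/T2 - 1/T1 = -9.6874e-05
ts2_new = 5.34 min

5.34 min


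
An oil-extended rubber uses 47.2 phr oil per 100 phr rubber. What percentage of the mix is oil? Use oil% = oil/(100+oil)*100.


Oil % = oil / (100 + oil) * 100
= 47.2 / (100 + 47.2) * 100
= 47.2 / 147.2 * 100
= 32.07%

32.07%


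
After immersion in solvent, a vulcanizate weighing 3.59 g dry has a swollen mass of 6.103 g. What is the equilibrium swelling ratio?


Q = W_swollen / W_dry
Q = 6.103 / 3.59
Q = 1.7

Q = 1.7


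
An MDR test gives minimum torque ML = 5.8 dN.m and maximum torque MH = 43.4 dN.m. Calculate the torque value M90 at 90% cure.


M90 = ML + 0.9 * (MH - ML)
M90 = 5.8 + 0.9 * (43.4 - 5.8)
M90 = 5.8 + 0.9 * 37.6
M90 = 39.64 dN.m

39.64 dN.m
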